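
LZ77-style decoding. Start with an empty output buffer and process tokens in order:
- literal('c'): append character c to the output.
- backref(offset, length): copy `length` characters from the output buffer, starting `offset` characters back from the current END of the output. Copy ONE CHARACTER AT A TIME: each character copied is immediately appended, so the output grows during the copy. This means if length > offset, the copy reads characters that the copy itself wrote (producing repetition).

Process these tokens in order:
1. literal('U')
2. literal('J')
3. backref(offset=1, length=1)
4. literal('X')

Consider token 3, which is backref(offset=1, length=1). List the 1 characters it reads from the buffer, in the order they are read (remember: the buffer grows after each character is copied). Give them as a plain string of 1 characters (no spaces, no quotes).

Token 1: literal('U'). Output: "U"
Token 2: literal('J'). Output: "UJ"
Token 3: backref(off=1, len=1). Buffer before: "UJ" (len 2)
  byte 1: read out[1]='J', append. Buffer now: "UJJ"

Answer: J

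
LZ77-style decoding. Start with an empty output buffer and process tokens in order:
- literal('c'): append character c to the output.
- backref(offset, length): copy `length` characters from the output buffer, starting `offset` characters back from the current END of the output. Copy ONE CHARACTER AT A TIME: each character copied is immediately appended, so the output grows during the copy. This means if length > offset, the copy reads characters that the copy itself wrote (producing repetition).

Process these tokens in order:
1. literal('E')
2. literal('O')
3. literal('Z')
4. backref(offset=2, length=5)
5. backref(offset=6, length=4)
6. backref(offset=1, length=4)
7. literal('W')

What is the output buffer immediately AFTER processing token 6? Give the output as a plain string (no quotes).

Token 1: literal('E'). Output: "E"
Token 2: literal('O'). Output: "EO"
Token 3: literal('Z'). Output: "EOZ"
Token 4: backref(off=2, len=5) (overlapping!). Copied 'OZOZO' from pos 1. Output: "EOZOZOZO"
Token 5: backref(off=6, len=4). Copied 'ZOZO' from pos 2. Output: "EOZOZOZOZOZO"
Token 6: backref(off=1, len=4) (overlapping!). Copied 'OOOO' from pos 11. Output: "EOZOZOZOZOZOOOOO"

Answer: EOZOZOZOZOZOOOOO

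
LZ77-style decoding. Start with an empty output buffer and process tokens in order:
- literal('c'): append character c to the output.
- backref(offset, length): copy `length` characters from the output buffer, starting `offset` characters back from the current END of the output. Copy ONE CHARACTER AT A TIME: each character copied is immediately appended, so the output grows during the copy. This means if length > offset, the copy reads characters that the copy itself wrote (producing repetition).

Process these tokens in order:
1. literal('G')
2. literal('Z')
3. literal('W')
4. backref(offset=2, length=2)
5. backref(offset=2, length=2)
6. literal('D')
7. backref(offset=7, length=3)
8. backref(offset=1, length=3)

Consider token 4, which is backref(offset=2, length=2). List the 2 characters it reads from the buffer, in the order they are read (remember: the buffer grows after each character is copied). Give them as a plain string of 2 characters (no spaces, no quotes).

Token 1: literal('G'). Output: "G"
Token 2: literal('Z'). Output: "GZ"
Token 3: literal('W'). Output: "GZW"
Token 4: backref(off=2, len=2). Buffer before: "GZW" (len 3)
  byte 1: read out[1]='Z', append. Buffer now: "GZWZ"
  byte 2: read out[2]='W', append. Buffer now: "GZWZW"

Answer: ZW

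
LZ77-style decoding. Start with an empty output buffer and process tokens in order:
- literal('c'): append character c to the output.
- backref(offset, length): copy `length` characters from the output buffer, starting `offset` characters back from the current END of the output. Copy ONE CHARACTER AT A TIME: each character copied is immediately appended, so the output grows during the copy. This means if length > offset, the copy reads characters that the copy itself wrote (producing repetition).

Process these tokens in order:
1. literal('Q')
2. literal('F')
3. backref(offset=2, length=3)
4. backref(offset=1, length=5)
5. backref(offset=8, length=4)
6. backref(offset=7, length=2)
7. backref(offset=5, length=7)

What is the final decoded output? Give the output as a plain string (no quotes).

Token 1: literal('Q'). Output: "Q"
Token 2: literal('F'). Output: "QF"
Token 3: backref(off=2, len=3) (overlapping!). Copied 'QFQ' from pos 0. Output: "QFQFQ"
Token 4: backref(off=1, len=5) (overlapping!). Copied 'QQQQQ' from pos 4. Output: "QFQFQQQQQQ"
Token 5: backref(off=8, len=4). Copied 'QFQQ' from pos 2. Output: "QFQFQQQQQQQFQQ"
Token 6: backref(off=7, len=2). Copied 'QQ' from pos 7. Output: "QFQFQQQQQQQFQQQQ"
Token 7: backref(off=5, len=7) (overlapping!). Copied 'FQQQQFQ' from pos 11. Output: "QFQFQQQQQQQFQQQQFQQQQFQ"

Answer: QFQFQQQQQQQFQQQQFQQQQFQ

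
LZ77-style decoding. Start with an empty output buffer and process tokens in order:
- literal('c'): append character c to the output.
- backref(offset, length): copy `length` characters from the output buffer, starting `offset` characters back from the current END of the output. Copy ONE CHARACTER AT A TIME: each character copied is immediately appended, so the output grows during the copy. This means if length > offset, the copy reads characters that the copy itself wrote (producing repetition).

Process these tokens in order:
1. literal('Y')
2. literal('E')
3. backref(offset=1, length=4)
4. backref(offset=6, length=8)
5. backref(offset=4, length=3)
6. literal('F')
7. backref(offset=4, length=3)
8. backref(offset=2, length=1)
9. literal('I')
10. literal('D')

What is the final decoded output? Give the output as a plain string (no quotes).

Token 1: literal('Y'). Output: "Y"
Token 2: literal('E'). Output: "YE"
Token 3: backref(off=1, len=4) (overlapping!). Copied 'EEEE' from pos 1. Output: "YEEEEE"
Token 4: backref(off=6, len=8) (overlapping!). Copied 'YEEEEEYE' from pos 0. Output: "YEEEEEYEEEEEYE"
Token 5: backref(off=4, len=3). Copied 'EEY' from pos 10. Output: "YEEEEEYEEEEEYEEEY"
Token 6: literal('F'). Output: "YEEEEEYEEEEEYEEEYF"
Token 7: backref(off=4, len=3). Copied 'EEY' from pos 14. Output: "YEEEEEYEEEEEYEEEYFEEY"
Token 8: backref(off=2, len=1). Copied 'E' from pos 19. Output: "YEEEEEYEEEEEYEEEYFEEYE"
Token 9: literal('I'). Output: "YEEEEEYEEEEEYEEEYFEEYEI"
Token 10: literal('D'). Output: "YEEEEEYEEEEEYEEEYFEEYEID"

Answer: YEEEEEYEEEEEYEEEYFEEYEID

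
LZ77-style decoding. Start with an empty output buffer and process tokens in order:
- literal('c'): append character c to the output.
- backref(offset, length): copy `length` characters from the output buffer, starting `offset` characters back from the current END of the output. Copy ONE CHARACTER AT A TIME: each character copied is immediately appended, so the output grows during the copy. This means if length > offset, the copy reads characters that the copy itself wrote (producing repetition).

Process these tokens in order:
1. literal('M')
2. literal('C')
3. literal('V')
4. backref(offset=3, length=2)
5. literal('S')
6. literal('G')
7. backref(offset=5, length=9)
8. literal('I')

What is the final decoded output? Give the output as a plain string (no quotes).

Token 1: literal('M'). Output: "M"
Token 2: literal('C'). Output: "MC"
Token 3: literal('V'). Output: "MCV"
Token 4: backref(off=3, len=2). Copied 'MC' from pos 0. Output: "MCVMC"
Token 5: literal('S'). Output: "MCVMCS"
Token 6: literal('G'). Output: "MCVMCSG"
Token 7: backref(off=5, len=9) (overlapping!). Copied 'VMCSGVMCS' from pos 2. Output: "MCVMCSGVMCSGVMCS"
Token 8: literal('I'). Output: "MCVMCSGVMCSGVMCSI"

Answer: MCVMCSGVMCSGVMCSI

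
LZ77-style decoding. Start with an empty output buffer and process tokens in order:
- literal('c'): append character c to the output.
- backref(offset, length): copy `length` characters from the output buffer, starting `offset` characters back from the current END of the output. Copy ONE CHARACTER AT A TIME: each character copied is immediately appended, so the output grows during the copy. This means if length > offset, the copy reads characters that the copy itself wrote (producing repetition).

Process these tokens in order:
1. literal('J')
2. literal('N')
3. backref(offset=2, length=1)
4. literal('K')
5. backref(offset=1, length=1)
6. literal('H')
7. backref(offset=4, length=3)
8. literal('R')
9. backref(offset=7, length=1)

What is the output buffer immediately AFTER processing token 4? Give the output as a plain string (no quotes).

Token 1: literal('J'). Output: "J"
Token 2: literal('N'). Output: "JN"
Token 3: backref(off=2, len=1). Copied 'J' from pos 0. Output: "JNJ"
Token 4: literal('K'). Output: "JNJK"

Answer: JNJK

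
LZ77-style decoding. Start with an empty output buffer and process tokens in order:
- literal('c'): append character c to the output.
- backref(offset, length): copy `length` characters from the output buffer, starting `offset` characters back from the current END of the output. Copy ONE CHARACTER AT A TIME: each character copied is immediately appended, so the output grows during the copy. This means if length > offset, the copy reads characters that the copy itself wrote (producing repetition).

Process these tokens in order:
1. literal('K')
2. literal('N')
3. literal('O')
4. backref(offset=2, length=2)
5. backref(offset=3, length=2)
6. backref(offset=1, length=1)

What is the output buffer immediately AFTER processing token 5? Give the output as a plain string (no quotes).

Answer: KNONOON

Derivation:
Token 1: literal('K'). Output: "K"
Token 2: literal('N'). Output: "KN"
Token 3: literal('O'). Output: "KNO"
Token 4: backref(off=2, len=2). Copied 'NO' from pos 1. Output: "KNONO"
Token 5: backref(off=3, len=2). Copied 'ON' from pos 2. Output: "KNONOON"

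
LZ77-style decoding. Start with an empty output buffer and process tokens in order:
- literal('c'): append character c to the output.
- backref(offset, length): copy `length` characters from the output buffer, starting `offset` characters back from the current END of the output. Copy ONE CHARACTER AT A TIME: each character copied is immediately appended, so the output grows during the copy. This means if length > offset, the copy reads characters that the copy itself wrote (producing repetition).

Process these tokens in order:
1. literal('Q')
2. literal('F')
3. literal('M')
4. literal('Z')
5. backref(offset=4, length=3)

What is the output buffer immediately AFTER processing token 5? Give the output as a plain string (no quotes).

Answer: QFMZQFM

Derivation:
Token 1: literal('Q'). Output: "Q"
Token 2: literal('F'). Output: "QF"
Token 3: literal('M'). Output: "QFM"
Token 4: literal('Z'). Output: "QFMZ"
Token 5: backref(off=4, len=3). Copied 'QFM' from pos 0. Output: "QFMZQFM"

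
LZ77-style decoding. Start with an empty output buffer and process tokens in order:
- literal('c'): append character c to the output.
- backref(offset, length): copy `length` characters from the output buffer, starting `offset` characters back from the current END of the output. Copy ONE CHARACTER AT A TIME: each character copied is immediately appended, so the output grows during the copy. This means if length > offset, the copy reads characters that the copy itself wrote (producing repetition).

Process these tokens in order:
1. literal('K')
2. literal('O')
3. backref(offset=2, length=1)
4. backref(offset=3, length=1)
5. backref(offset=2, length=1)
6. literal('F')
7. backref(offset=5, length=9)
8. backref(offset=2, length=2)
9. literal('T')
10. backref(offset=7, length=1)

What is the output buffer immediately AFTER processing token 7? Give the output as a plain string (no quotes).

Answer: KOKKKFOKKKFOKKK

Derivation:
Token 1: literal('K'). Output: "K"
Token 2: literal('O'). Output: "KO"
Token 3: backref(off=2, len=1). Copied 'K' from pos 0. Output: "KOK"
Token 4: backref(off=3, len=1). Copied 'K' from pos 0. Output: "KOKK"
Token 5: backref(off=2, len=1). Copied 'K' from pos 2. Output: "KOKKK"
Token 6: literal('F'). Output: "KOKKKF"
Token 7: backref(off=5, len=9) (overlapping!). Copied 'OKKKFOKKK' from pos 1. Output: "KOKKKFOKKKFOKKK"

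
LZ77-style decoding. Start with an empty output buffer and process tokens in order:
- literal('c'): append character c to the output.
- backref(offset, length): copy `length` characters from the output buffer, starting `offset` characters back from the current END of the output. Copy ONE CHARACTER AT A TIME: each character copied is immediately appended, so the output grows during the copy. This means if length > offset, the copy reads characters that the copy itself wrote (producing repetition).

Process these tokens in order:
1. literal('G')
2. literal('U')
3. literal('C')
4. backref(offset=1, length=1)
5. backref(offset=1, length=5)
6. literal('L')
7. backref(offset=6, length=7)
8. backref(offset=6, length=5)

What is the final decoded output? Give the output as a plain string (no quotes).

Token 1: literal('G'). Output: "G"
Token 2: literal('U'). Output: "GU"
Token 3: literal('C'). Output: "GUC"
Token 4: backref(off=1, len=1). Copied 'C' from pos 2. Output: "GUCC"
Token 5: backref(off=1, len=5) (overlapping!). Copied 'CCCCC' from pos 3. Output: "GUCCCCCCC"
Token 6: literal('L'). Output: "GUCCCCCCCL"
Token 7: backref(off=6, len=7) (overlapping!). Copied 'CCCCCLC' from pos 4. Output: "GUCCCCCCCLCCCCCLC"
Token 8: backref(off=6, len=5). Copied 'CCCCL' from pos 11. Output: "GUCCCCCCCLCCCCCLCCCCCL"

Answer: GUCCCCCCCLCCCCCLCCCCCL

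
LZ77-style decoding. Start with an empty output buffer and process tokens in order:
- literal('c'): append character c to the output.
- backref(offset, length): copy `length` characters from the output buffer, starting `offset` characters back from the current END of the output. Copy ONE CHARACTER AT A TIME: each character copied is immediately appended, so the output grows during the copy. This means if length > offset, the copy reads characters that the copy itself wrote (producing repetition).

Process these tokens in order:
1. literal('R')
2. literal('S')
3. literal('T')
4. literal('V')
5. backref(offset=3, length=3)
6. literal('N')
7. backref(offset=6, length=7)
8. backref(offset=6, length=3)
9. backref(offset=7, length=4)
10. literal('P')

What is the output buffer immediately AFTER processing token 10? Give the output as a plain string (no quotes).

Answer: RSTVSTVNTVSTVNTVSTTVNTP

Derivation:
Token 1: literal('R'). Output: "R"
Token 2: literal('S'). Output: "RS"
Token 3: literal('T'). Output: "RST"
Token 4: literal('V'). Output: "RSTV"
Token 5: backref(off=3, len=3). Copied 'STV' from pos 1. Output: "RSTVSTV"
Token 6: literal('N'). Output: "RSTVSTVN"
Token 7: backref(off=6, len=7) (overlapping!). Copied 'TVSTVNT' from pos 2. Output: "RSTVSTVNTVSTVNT"
Token 8: backref(off=6, len=3). Copied 'VST' from pos 9. Output: "RSTVSTVNTVSTVNTVST"
Token 9: backref(off=7, len=4). Copied 'TVNT' from pos 11. Output: "RSTVSTVNTVSTVNTVSTTVNT"
Token 10: literal('P'). Output: "RSTVSTVNTVSTVNTVSTTVNTP"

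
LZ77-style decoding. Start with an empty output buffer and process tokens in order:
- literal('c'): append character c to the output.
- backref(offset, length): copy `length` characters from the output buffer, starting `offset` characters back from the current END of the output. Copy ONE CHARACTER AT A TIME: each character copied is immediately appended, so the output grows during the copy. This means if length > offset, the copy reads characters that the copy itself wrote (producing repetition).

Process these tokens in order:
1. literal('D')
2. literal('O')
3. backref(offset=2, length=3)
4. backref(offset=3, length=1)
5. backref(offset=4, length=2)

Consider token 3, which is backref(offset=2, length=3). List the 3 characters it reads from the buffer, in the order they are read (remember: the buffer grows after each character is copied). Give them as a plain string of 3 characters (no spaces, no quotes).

Answer: DOD

Derivation:
Token 1: literal('D'). Output: "D"
Token 2: literal('O'). Output: "DO"
Token 3: backref(off=2, len=3). Buffer before: "DO" (len 2)
  byte 1: read out[0]='D', append. Buffer now: "DOD"
  byte 2: read out[1]='O', append. Buffer now: "DODO"
  byte 3: read out[2]='D', append. Buffer now: "DODOD"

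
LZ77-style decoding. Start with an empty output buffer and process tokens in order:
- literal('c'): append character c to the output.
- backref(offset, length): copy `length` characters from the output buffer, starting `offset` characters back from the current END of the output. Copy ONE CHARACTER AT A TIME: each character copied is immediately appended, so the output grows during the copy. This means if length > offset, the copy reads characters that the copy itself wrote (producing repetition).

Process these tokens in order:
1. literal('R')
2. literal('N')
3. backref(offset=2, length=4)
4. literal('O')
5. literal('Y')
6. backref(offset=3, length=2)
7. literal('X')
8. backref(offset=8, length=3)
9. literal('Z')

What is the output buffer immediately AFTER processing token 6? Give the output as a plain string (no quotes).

Token 1: literal('R'). Output: "R"
Token 2: literal('N'). Output: "RN"
Token 3: backref(off=2, len=4) (overlapping!). Copied 'RNRN' from pos 0. Output: "RNRNRN"
Token 4: literal('O'). Output: "RNRNRNO"
Token 5: literal('Y'). Output: "RNRNRNOY"
Token 6: backref(off=3, len=2). Copied 'NO' from pos 5. Output: "RNRNRNOYNO"

Answer: RNRNRNOYNO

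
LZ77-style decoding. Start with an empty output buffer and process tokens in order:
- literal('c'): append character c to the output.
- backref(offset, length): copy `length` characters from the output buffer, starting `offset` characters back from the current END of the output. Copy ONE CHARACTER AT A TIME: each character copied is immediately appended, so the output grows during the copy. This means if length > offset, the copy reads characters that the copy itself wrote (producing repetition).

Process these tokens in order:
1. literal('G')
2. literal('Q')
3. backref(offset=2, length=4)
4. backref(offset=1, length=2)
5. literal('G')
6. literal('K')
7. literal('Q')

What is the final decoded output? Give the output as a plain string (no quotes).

Answer: GQGQGQQQGKQ

Derivation:
Token 1: literal('G'). Output: "G"
Token 2: literal('Q'). Output: "GQ"
Token 3: backref(off=2, len=4) (overlapping!). Copied 'GQGQ' from pos 0. Output: "GQGQGQ"
Token 4: backref(off=1, len=2) (overlapping!). Copied 'QQ' from pos 5. Output: "GQGQGQQQ"
Token 5: literal('G'). Output: "GQGQGQQQG"
Token 6: literal('K'). Output: "GQGQGQQQGK"
Token 7: literal('Q'). Output: "GQGQGQQQGKQ"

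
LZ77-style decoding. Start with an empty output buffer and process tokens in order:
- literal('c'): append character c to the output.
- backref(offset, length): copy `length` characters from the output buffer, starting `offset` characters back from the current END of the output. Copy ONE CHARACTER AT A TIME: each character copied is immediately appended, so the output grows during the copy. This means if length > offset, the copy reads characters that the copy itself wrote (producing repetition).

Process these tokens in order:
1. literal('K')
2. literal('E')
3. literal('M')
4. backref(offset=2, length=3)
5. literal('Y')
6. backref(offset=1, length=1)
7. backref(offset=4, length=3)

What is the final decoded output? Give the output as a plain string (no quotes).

Token 1: literal('K'). Output: "K"
Token 2: literal('E'). Output: "KE"
Token 3: literal('M'). Output: "KEM"
Token 4: backref(off=2, len=3) (overlapping!). Copied 'EME' from pos 1. Output: "KEMEME"
Token 5: literal('Y'). Output: "KEMEMEY"
Token 6: backref(off=1, len=1). Copied 'Y' from pos 6. Output: "KEMEMEYY"
Token 7: backref(off=4, len=3). Copied 'MEY' from pos 4. Output: "KEMEMEYYMEY"

Answer: KEMEMEYYMEY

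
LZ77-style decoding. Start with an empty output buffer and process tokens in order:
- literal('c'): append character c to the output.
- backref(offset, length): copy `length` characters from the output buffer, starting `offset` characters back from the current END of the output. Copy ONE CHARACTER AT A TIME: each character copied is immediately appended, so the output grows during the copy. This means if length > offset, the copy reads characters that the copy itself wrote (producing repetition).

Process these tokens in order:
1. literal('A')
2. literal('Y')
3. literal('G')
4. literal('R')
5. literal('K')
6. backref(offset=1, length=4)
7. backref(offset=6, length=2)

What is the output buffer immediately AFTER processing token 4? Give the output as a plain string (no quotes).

Answer: AYGR

Derivation:
Token 1: literal('A'). Output: "A"
Token 2: literal('Y'). Output: "AY"
Token 3: literal('G'). Output: "AYG"
Token 4: literal('R'). Output: "AYGR"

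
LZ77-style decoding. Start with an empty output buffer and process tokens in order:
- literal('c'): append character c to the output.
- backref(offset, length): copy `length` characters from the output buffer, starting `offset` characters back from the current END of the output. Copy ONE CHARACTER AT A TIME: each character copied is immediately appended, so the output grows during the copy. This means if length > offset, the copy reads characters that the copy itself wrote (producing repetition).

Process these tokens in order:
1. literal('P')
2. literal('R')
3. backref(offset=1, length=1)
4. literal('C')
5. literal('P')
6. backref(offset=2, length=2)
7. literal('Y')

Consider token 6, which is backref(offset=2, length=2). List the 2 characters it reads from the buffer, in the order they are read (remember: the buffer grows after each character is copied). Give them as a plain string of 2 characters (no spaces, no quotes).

Token 1: literal('P'). Output: "P"
Token 2: literal('R'). Output: "PR"
Token 3: backref(off=1, len=1). Copied 'R' from pos 1. Output: "PRR"
Token 4: literal('C'). Output: "PRRC"
Token 5: literal('P'). Output: "PRRCP"
Token 6: backref(off=2, len=2). Buffer before: "PRRCP" (len 5)
  byte 1: read out[3]='C', append. Buffer now: "PRRCPC"
  byte 2: read out[4]='P', append. Buffer now: "PRRCPCP"

Answer: CP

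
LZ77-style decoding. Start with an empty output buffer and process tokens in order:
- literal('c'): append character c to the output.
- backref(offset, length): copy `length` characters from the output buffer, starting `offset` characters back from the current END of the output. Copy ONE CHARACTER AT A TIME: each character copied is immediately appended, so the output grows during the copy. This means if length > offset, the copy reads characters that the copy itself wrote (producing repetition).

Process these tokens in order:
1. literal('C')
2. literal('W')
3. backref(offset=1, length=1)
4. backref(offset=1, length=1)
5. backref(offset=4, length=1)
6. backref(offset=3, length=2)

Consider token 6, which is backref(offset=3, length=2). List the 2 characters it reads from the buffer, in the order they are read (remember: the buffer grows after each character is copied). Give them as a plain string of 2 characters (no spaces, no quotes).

Answer: WW

Derivation:
Token 1: literal('C'). Output: "C"
Token 2: literal('W'). Output: "CW"
Token 3: backref(off=1, len=1). Copied 'W' from pos 1. Output: "CWW"
Token 4: backref(off=1, len=1). Copied 'W' from pos 2. Output: "CWWW"
Token 5: backref(off=4, len=1). Copied 'C' from pos 0. Output: "CWWWC"
Token 6: backref(off=3, len=2). Buffer before: "CWWWC" (len 5)
  byte 1: read out[2]='W', append. Buffer now: "CWWWCW"
  byte 2: read out[3]='W', append. Buffer now: "CWWWCWW"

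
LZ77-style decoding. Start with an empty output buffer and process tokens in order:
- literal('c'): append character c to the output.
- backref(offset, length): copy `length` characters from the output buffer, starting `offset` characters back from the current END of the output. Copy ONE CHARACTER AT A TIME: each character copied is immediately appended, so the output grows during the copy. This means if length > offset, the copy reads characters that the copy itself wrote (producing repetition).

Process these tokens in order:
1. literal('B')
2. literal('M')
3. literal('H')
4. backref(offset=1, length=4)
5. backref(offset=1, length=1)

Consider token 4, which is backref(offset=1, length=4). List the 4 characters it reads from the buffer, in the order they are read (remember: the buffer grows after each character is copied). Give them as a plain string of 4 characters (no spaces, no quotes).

Answer: HHHH

Derivation:
Token 1: literal('B'). Output: "B"
Token 2: literal('M'). Output: "BM"
Token 3: literal('H'). Output: "BMH"
Token 4: backref(off=1, len=4). Buffer before: "BMH" (len 3)
  byte 1: read out[2]='H', append. Buffer now: "BMHH"
  byte 2: read out[3]='H', append. Buffer now: "BMHHH"
  byte 3: read out[4]='H', append. Buffer now: "BMHHHH"
  byte 4: read out[5]='H', append. Buffer now: "BMHHHHH"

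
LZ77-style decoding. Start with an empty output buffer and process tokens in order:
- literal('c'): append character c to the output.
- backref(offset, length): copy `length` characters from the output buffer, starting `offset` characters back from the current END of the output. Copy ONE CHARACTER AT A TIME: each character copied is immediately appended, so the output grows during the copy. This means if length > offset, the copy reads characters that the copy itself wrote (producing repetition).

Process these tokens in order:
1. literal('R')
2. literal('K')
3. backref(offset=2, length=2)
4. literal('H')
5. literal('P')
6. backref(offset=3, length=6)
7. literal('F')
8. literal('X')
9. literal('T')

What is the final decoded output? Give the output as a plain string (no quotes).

Token 1: literal('R'). Output: "R"
Token 2: literal('K'). Output: "RK"
Token 3: backref(off=2, len=2). Copied 'RK' from pos 0. Output: "RKRK"
Token 4: literal('H'). Output: "RKRKH"
Token 5: literal('P'). Output: "RKRKHP"
Token 6: backref(off=3, len=6) (overlapping!). Copied 'KHPKHP' from pos 3. Output: "RKRKHPKHPKHP"
Token 7: literal('F'). Output: "RKRKHPKHPKHPF"
Token 8: literal('X'). Output: "RKRKHPKHPKHPFX"
Token 9: literal('T'). Output: "RKRKHPKHPKHPFXT"

Answer: RKRKHPKHPKHPFXT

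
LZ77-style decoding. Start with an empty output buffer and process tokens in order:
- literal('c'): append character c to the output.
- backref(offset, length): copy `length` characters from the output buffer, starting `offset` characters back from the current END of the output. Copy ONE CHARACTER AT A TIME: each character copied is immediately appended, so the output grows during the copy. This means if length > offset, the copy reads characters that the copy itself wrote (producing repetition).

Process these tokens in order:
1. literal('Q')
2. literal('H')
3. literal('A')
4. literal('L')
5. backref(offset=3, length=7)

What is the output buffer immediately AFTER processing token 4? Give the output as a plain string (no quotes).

Token 1: literal('Q'). Output: "Q"
Token 2: literal('H'). Output: "QH"
Token 3: literal('A'). Output: "QHA"
Token 4: literal('L'). Output: "QHAL"

Answer: QHAL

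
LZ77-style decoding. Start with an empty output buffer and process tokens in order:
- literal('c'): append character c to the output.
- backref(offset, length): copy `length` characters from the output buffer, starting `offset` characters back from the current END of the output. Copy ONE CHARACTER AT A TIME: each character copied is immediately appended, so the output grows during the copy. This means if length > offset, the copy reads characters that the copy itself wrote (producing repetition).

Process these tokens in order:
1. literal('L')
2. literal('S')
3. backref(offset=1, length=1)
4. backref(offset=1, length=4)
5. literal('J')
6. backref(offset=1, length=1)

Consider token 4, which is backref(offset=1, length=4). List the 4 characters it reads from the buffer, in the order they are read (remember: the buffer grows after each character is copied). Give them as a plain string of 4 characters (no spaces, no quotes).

Token 1: literal('L'). Output: "L"
Token 2: literal('S'). Output: "LS"
Token 3: backref(off=1, len=1). Copied 'S' from pos 1. Output: "LSS"
Token 4: backref(off=1, len=4). Buffer before: "LSS" (len 3)
  byte 1: read out[2]='S', append. Buffer now: "LSSS"
  byte 2: read out[3]='S', append. Buffer now: "LSSSS"
  byte 3: read out[4]='S', append. Buffer now: "LSSSSS"
  byte 4: read out[5]='S', append. Buffer now: "LSSSSSS"

Answer: SSSS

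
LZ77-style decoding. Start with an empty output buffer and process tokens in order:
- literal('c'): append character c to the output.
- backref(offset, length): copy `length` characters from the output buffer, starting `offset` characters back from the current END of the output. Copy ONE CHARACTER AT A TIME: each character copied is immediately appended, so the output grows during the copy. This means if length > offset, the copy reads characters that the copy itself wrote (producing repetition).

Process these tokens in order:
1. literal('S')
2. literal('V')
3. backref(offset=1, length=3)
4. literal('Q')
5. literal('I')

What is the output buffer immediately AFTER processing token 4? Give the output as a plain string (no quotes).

Answer: SVVVVQ

Derivation:
Token 1: literal('S'). Output: "S"
Token 2: literal('V'). Output: "SV"
Token 3: backref(off=1, len=3) (overlapping!). Copied 'VVV' from pos 1. Output: "SVVVV"
Token 4: literal('Q'). Output: "SVVVVQ"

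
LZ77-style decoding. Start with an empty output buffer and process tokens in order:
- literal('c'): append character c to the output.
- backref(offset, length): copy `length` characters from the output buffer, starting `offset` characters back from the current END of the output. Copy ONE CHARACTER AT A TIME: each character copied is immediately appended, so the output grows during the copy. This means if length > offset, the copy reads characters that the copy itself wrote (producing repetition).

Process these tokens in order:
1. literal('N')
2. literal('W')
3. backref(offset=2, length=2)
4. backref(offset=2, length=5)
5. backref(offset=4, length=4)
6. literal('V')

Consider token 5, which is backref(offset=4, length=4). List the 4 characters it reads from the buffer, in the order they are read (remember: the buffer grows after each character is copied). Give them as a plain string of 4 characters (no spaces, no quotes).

Token 1: literal('N'). Output: "N"
Token 2: literal('W'). Output: "NW"
Token 3: backref(off=2, len=2). Copied 'NW' from pos 0. Output: "NWNW"
Token 4: backref(off=2, len=5) (overlapping!). Copied 'NWNWN' from pos 2. Output: "NWNWNWNWN"
Token 5: backref(off=4, len=4). Buffer before: "NWNWNWNWN" (len 9)
  byte 1: read out[5]='W', append. Buffer now: "NWNWNWNWNW"
  byte 2: read out[6]='N', append. Buffer now: "NWNWNWNWNWN"
  byte 3: read out[7]='W', append. Buffer now: "NWNWNWNWNWNW"
  byte 4: read out[8]='N', append. Buffer now: "NWNWNWNWNWNWN"

Answer: WNWN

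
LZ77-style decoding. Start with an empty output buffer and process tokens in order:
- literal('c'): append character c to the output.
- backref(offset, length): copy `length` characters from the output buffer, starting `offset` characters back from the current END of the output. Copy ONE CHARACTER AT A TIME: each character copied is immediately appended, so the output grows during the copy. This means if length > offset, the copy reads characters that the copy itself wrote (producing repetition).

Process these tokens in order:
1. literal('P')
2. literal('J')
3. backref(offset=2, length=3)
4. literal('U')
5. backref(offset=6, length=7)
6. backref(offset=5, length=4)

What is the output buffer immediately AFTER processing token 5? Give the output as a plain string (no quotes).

Token 1: literal('P'). Output: "P"
Token 2: literal('J'). Output: "PJ"
Token 3: backref(off=2, len=3) (overlapping!). Copied 'PJP' from pos 0. Output: "PJPJP"
Token 4: literal('U'). Output: "PJPJPU"
Token 5: backref(off=6, len=7) (overlapping!). Copied 'PJPJPUP' from pos 0. Output: "PJPJPUPJPJPUP"

Answer: PJPJPUPJPJPUP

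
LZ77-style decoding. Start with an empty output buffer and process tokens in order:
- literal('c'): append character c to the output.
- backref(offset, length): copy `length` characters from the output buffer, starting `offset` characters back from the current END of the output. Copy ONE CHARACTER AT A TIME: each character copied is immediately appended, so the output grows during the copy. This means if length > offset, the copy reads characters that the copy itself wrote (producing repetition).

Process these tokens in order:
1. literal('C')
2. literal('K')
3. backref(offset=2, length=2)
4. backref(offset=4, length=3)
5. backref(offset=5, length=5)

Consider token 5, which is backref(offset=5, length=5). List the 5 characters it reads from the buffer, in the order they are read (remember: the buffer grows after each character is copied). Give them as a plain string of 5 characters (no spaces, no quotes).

Token 1: literal('C'). Output: "C"
Token 2: literal('K'). Output: "CK"
Token 3: backref(off=2, len=2). Copied 'CK' from pos 0. Output: "CKCK"
Token 4: backref(off=4, len=3). Copied 'CKC' from pos 0. Output: "CKCKCKC"
Token 5: backref(off=5, len=5). Buffer before: "CKCKCKC" (len 7)
  byte 1: read out[2]='C', append. Buffer now: "CKCKCKCC"
  byte 2: read out[3]='K', append. Buffer now: "CKCKCKCCK"
  byte 3: read out[4]='C', append. Buffer now: "CKCKCKCCKC"
  byte 4: read out[5]='K', append. Buffer now: "CKCKCKCCKCK"
  byte 5: read out[6]='C', append. Buffer now: "CKCKCKCCKCKC"

Answer: CKCKC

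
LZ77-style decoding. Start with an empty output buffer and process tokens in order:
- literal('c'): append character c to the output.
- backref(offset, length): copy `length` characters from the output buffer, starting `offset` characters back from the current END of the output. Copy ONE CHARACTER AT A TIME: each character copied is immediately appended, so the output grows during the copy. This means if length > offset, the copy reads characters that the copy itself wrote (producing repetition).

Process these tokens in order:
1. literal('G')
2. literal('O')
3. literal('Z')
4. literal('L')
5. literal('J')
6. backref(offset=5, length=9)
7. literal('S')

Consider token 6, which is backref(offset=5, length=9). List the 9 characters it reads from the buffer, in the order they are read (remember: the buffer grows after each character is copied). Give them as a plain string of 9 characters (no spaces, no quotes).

Token 1: literal('G'). Output: "G"
Token 2: literal('O'). Output: "GO"
Token 3: literal('Z'). Output: "GOZ"
Token 4: literal('L'). Output: "GOZL"
Token 5: literal('J'). Output: "GOZLJ"
Token 6: backref(off=5, len=9). Buffer before: "GOZLJ" (len 5)
  byte 1: read out[0]='G', append. Buffer now: "GOZLJG"
  byte 2: read out[1]='O', append. Buffer now: "GOZLJGO"
  byte 3: read out[2]='Z', append. Buffer now: "GOZLJGOZ"
  byte 4: read out[3]='L', append. Buffer now: "GOZLJGOZL"
  byte 5: read out[4]='J', append. Buffer now: "GOZLJGOZLJ"
  byte 6: read out[5]='G', append. Buffer now: "GOZLJGOZLJG"
  byte 7: read out[6]='O', append. Buffer now: "GOZLJGOZLJGO"
  byte 8: read out[7]='Z', append. Buffer now: "GOZLJGOZLJGOZ"
  byte 9: read out[8]='L', append. Buffer now: "GOZLJGOZLJGOZL"

Answer: GOZLJGOZL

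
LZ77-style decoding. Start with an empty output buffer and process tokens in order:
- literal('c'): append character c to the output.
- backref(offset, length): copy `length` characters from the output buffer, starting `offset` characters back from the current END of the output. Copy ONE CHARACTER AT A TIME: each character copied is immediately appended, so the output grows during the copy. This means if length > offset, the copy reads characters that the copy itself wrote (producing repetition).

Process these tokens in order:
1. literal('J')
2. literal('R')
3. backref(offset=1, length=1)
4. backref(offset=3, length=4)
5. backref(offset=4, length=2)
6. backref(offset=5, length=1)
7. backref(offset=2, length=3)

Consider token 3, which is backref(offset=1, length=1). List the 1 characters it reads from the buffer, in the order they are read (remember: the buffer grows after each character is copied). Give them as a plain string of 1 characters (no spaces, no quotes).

Token 1: literal('J'). Output: "J"
Token 2: literal('R'). Output: "JR"
Token 3: backref(off=1, len=1). Buffer before: "JR" (len 2)
  byte 1: read out[1]='R', append. Buffer now: "JRR"

Answer: R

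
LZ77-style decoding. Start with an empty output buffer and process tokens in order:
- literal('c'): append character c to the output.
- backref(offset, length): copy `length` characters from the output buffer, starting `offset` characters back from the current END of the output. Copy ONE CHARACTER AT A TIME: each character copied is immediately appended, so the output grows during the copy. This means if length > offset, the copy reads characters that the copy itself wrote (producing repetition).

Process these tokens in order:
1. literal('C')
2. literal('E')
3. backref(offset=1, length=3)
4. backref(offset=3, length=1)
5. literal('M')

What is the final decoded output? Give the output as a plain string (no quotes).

Answer: CEEEEEM

Derivation:
Token 1: literal('C'). Output: "C"
Token 2: literal('E'). Output: "CE"
Token 3: backref(off=1, len=3) (overlapping!). Copied 'EEE' from pos 1. Output: "CEEEE"
Token 4: backref(off=3, len=1). Copied 'E' from pos 2. Output: "CEEEEE"
Token 5: literal('M'). Output: "CEEEEEM"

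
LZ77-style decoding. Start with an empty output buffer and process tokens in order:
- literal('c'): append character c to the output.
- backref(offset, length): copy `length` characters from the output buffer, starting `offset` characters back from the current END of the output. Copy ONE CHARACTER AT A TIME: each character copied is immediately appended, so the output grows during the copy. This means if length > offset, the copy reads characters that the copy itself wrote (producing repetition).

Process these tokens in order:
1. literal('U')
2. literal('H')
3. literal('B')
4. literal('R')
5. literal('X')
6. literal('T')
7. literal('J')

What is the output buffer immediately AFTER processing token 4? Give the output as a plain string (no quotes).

Answer: UHBR

Derivation:
Token 1: literal('U'). Output: "U"
Token 2: literal('H'). Output: "UH"
Token 3: literal('B'). Output: "UHB"
Token 4: literal('R'). Output: "UHBR"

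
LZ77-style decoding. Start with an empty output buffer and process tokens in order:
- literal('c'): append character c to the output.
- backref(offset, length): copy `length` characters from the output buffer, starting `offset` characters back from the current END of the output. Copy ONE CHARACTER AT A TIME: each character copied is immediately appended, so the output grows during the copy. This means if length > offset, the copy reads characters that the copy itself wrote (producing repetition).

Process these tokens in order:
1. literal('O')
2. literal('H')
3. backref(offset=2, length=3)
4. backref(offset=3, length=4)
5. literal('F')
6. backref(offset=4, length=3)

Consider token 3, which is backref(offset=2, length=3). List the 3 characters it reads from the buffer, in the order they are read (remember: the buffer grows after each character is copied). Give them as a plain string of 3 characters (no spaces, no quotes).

Answer: OHO

Derivation:
Token 1: literal('O'). Output: "O"
Token 2: literal('H'). Output: "OH"
Token 3: backref(off=2, len=3). Buffer before: "OH" (len 2)
  byte 1: read out[0]='O', append. Buffer now: "OHO"
  byte 2: read out[1]='H', append. Buffer now: "OHOH"
  byte 3: read out[2]='O', append. Buffer now: "OHOHO"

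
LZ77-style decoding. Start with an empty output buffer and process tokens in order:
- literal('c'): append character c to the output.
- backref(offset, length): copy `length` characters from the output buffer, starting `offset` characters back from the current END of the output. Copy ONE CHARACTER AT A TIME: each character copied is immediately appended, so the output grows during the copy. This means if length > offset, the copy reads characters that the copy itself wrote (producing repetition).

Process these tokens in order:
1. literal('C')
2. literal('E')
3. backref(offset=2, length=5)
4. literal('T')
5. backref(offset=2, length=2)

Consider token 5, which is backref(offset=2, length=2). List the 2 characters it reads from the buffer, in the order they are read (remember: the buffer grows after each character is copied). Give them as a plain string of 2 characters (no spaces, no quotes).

Answer: CT

Derivation:
Token 1: literal('C'). Output: "C"
Token 2: literal('E'). Output: "CE"
Token 3: backref(off=2, len=5) (overlapping!). Copied 'CECEC' from pos 0. Output: "CECECEC"
Token 4: literal('T'). Output: "CECECECT"
Token 5: backref(off=2, len=2). Buffer before: "CECECECT" (len 8)
  byte 1: read out[6]='C', append. Buffer now: "CECECECTC"
  byte 2: read out[7]='T', append. Buffer now: "CECECECTCT"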